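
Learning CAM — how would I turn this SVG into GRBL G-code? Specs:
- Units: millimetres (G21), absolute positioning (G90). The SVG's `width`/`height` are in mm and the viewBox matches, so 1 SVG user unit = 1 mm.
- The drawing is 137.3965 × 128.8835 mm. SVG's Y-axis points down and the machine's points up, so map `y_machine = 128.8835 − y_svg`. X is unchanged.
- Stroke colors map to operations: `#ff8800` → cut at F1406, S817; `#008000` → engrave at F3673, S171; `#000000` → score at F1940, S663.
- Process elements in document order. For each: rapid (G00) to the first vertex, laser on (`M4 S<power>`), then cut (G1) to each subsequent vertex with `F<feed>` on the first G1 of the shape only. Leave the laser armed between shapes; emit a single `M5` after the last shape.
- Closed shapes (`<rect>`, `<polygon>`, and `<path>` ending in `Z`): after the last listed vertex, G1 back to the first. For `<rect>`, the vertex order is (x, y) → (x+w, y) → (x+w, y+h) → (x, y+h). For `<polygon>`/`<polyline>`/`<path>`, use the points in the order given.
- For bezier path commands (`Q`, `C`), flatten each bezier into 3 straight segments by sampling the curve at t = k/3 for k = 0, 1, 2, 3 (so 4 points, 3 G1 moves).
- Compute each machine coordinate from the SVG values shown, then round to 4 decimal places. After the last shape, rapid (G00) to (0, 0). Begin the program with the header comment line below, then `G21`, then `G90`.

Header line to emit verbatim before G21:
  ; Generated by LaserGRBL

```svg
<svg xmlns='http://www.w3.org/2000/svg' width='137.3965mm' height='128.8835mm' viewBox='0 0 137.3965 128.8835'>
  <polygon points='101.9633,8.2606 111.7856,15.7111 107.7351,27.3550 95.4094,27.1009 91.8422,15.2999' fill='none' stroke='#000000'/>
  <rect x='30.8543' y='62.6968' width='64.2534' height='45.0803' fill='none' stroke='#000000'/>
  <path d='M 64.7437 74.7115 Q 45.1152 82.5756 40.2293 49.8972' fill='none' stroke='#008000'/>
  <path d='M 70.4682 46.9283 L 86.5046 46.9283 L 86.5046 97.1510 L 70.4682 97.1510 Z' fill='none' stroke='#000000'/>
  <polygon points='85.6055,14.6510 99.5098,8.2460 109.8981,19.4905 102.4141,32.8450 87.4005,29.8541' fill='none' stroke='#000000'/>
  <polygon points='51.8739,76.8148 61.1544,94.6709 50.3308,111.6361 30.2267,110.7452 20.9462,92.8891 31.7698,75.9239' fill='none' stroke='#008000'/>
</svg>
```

1 u = 1 mm; y_m = 128.8835 − y.

[1] `<polygon>` regular polygon, #000000→score S663 F1940: (101.9633,120.6229) → (111.7856,113.1724) → (107.7351,101.5285) → (95.4094,101.7826) → (91.8422,113.5836) → (101.9633,120.6229) (closed)

[2] `<rect>` rectangle, #000000→score S663 F1940: (30.8543,66.1867) → (95.1077,66.1867) → (95.1077,21.1064) → (30.8543,21.1064) → (30.8543,66.1867) (closed)

[3] `<path>` quadratic bezier, #008000→engrave S171 F3673: (64.7437,54.1720) → (53.2961,53.4340) → (45.1246,61.7054) → (40.2293,78.9863)

[4] `<path>` rectangle, #000000→score S663 F1940: (70.4682,81.9552) → (86.5046,81.9552) → (86.5046,31.7325) → (70.4682,31.7325) → (70.4682,81.9552) (closed)

[5] `<polygon>` regular polygon, #000000→score S663 F1940: (85.6055,114.2325) → (99.5098,120.6375) → (109.8981,109.3930) → (102.4141,96.0385) → (87.4005,99.0294) → (85.6055,114.2325) (closed)

[6] `<polygon>` regular polygon, #008000→engrave S171 F3673: (51.8739,52.0687) → (61.1544,34.2126) → (50.3308,17.2474) → (30.2267,18.1383) → (20.9462,35.9944) → (31.7698,52.9596) → (51.8739,52.0687) (closed)

; Generated by LaserGRBL
G21
G90
G00 X101.9633 Y120.6229
M4 S663
G1 X111.7856 Y113.1724 F1940
G1 X107.7351 Y101.5285
G1 X95.4094 Y101.7826
G1 X91.8422 Y113.5836
G1 X101.9633 Y120.6229
G00 X30.8543 Y66.1867
M4 S663
G1 X95.1077 Y66.1867 F1940
G1 X95.1077 Y21.1064
G1 X30.8543 Y21.1064
G1 X30.8543 Y66.1867
G00 X64.7437 Y54.1720
M4 S171
G1 X53.2961 Y53.4340 F3673
G1 X45.1246 Y61.7054
G1 X40.2293 Y78.9863
G00 X70.4682 Y81.9552
M4 S663
G1 X86.5046 Y81.9552 F1940
G1 X86.5046 Y31.7325
G1 X70.4682 Y31.7325
G1 X70.4682 Y81.9552
G00 X85.6055 Y114.2325
M4 S663
G1 X99.5098 Y120.6375 F1940
G1 X109.8981 Y109.3930
G1 X102.4141 Y96.0385
G1 X87.4005 Y99.0294
G1 X85.6055 Y114.2325
G00 X51.8739 Y52.0687
M4 S171
G1 X61.1544 Y34.2126 F3673
G1 X50.3308 Y17.2474
G1 X30.2267 Y18.1383
G1 X20.9462 Y35.9944
G1 X31.7698 Y52.9596
G1 X51.8739 Y52.0687
M5
G00 X0.0000 Y0.0000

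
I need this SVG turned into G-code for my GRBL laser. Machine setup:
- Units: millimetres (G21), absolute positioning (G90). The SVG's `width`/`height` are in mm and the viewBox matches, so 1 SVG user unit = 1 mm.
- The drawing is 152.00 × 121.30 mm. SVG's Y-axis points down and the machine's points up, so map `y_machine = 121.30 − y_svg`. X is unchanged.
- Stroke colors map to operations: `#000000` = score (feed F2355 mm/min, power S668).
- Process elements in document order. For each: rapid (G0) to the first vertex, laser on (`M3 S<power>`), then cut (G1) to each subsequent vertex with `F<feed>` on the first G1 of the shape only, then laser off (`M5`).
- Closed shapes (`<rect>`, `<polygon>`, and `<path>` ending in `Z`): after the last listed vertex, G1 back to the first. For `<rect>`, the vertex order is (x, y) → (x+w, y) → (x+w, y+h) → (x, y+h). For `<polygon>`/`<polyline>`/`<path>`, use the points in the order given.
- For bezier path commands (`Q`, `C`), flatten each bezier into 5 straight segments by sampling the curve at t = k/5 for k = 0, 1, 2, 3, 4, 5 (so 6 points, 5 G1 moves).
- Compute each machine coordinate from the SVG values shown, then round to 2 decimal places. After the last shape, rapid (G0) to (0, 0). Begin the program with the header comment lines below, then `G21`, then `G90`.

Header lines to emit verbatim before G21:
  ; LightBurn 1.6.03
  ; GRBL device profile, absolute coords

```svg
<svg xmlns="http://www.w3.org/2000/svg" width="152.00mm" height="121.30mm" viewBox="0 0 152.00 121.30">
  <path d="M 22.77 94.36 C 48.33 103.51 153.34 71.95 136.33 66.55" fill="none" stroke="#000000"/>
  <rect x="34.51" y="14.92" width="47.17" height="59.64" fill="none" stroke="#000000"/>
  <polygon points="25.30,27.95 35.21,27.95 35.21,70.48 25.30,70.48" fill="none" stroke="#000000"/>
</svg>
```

1 u = 1 mm; y_m = 121.30 − y.

[1] `<path>` cubic bezier, #000000→score S668 F2355: (22.77,26.94) → (46.03,25.80) → (78.68,31.22) → (111.07,39.99) → (133.51,48.91) → (136.33,54.75)

[2] `<rect>` rectangle, #000000→score S668 F2355: (34.51,106.38) → (81.68,106.38) → (81.68,46.74) → (34.51,46.74) → (34.51,106.38) (closed)

[3] `<polygon>` rectangle, #000000→score S668 F2355: (25.30,93.35) → (35.21,93.35) → (35.21,50.82) → (25.30,50.82) → (25.30,93.35) (closed)

; LightBurn 1.6.03
; GRBL device profile, absolute coords
G21
G90
G0 X22.77 Y26.94
M3 S668
G1 X46.03 Y25.80 F2355
G1 X78.68 Y31.22
G1 X111.07 Y39.99
G1 X133.51 Y48.91
G1 X136.33 Y54.75
M5
G0 X34.51 Y106.38
M3 S668
G1 X81.68 Y106.38 F2355
G1 X81.68 Y46.74
G1 X34.51 Y46.74
G1 X34.51 Y106.38
M5
G0 X25.30 Y93.35
M3 S668
G1 X35.21 Y93.35 F2355
G1 X35.21 Y50.82
G1 X25.30 Y50.82
G1 X25.30 Y93.35
M5
G0 X0.00 Y0.00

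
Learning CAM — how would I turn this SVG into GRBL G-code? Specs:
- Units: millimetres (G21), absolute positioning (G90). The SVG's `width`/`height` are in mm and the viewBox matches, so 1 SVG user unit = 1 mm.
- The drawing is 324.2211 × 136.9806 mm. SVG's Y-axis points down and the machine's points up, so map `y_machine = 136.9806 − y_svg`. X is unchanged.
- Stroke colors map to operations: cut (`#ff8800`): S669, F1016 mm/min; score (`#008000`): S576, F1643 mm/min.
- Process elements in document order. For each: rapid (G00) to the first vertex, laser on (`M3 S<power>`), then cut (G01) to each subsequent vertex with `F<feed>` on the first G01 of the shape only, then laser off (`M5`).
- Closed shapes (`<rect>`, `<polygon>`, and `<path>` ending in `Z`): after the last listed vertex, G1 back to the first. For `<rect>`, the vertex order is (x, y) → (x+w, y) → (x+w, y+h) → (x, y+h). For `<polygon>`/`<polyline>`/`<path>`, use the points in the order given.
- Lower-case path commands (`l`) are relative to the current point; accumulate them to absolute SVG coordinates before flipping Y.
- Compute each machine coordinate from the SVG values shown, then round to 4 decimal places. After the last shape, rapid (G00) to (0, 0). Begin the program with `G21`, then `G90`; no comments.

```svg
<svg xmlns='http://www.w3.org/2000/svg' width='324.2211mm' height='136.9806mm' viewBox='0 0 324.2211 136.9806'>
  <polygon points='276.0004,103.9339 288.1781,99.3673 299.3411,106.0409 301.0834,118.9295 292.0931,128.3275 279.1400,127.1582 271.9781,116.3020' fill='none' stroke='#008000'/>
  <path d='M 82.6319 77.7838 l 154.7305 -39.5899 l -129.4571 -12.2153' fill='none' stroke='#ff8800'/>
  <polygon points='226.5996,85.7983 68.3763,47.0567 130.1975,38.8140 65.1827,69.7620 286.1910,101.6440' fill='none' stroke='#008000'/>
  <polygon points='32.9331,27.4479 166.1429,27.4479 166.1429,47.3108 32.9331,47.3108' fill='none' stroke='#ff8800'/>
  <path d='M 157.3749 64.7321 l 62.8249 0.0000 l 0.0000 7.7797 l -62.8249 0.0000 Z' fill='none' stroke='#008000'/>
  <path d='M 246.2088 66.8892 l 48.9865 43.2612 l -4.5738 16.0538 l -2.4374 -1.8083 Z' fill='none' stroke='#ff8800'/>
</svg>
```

G21
G90
G00 X276.0004 Y33.0467
M3 S576
G01 X288.1781 Y37.6133 F1643
G01 X299.3411 Y30.9397
G01 X301.0834 Y18.0511
G01 X292.0931 Y8.6531
G01 X279.1400 Y9.8224
G01 X271.9781 Y20.6786
G01 X276.0004 Y33.0467
M5
G00 X82.6319 Y59.1968
M3 S669
G01 X237.3624 Y98.7867 F1016
G01 X107.9053 Y111.0020
M5
G00 X226.5996 Y51.1823
M3 S576
G01 X68.3763 Y89.9239 F1643
G01 X130.1975 Y98.1666
G01 X65.1827 Y67.2186
G01 X286.1910 Y35.3366
G01 X226.5996 Y51.1823
M5
G00 X32.9331 Y109.5327
M3 S669
G01 X166.1429 Y109.5327 F1016
G01 X166.1429 Y89.6698
G01 X32.9331 Y89.6698
G01 X32.9331 Y109.5327
M5
G00 X157.3749 Y72.2485
M3 S576
G01 X220.1998 Y72.2485 F1643
G01 X220.1998 Y64.4688
G01 X157.3749 Y64.4688
G01 X157.3749 Y72.2485
M5
G00 X246.2088 Y70.0914
M3 S669
G01 X295.1953 Y26.8302 F1016
G01 X290.6215 Y10.7764
G01 X288.1841 Y12.5847
G01 X246.2088 Y70.0914
M5
G00 X0.0000 Y0.0000

1 u = 1 mm; y_m = 136.9806 − y.

[1] `<polygon>` regular polygon, #008000→score S576 F1643: (276.0004,33.0467) → (288.1781,37.6133) → (299.3411,30.9397) → (301.0834,18.0511) → (292.0931,8.6531) → (279.1400,9.8224) → (271.9781,20.6786) → (276.0004,33.0467) (closed)

[2] `<path>` open polyline, #ff8800→cut S669 F1016: (82.6319,59.1968) → (237.3624,98.7867) → (107.9053,111.0020)

[3] `<polygon>` closed polygon, #008000→score S576 F1643: (226.5996,51.1823) → (68.3763,89.9239) → (130.1975,98.1666) → (65.1827,67.2186) → (286.1910,35.3366) → (226.5996,51.1823) (closed)

[4] `<polygon>` rectangle, #ff8800→cut S669 F1016: (32.9331,109.5327) → (166.1429,109.5327) → (166.1429,89.6698) → (32.9331,89.6698) → (32.9331,109.5327) (closed)

[5] `<path>` rectangle, #008000→score S576 F1643: (157.3749,72.2485) → (220.1998,72.2485) → (220.1998,64.4688) → (157.3749,64.4688) → (157.3749,72.2485) (closed)

[6] `<path>` closed polygon, #ff8800→cut S669 F1016: (246.2088,70.0914) → (295.1953,26.8302) → (290.6215,10.7764) → (288.1841,12.5847) → (246.2088,70.0914) (closed)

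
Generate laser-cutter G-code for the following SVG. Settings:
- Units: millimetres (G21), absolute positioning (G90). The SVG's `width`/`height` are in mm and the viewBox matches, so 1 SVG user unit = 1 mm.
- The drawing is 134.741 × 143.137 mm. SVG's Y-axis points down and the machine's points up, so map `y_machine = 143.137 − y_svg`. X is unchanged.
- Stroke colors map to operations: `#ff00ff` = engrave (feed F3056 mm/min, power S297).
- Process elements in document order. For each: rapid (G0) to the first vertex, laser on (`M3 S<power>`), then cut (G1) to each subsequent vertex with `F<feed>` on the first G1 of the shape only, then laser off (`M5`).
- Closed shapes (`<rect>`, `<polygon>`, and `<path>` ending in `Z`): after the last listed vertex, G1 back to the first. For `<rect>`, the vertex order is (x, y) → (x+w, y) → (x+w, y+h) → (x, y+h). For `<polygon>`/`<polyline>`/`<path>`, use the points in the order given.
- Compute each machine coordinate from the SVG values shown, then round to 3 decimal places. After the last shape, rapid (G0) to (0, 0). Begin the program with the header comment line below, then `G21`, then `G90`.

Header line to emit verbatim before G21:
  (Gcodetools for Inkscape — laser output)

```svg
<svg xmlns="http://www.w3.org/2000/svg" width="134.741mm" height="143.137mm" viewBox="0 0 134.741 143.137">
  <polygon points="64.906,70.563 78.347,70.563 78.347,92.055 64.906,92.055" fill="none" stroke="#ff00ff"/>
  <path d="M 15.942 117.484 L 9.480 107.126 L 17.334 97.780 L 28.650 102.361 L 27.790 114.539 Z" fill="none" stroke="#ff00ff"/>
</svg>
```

Since the viewBox matches the mm dimensions, user units are millimetres directly. The only transform is the Y-flip y_m = 143.137 − y_svg.

Shape 1 is a rectangle drawn with `<polygon>`. Its stroke #ff00ff means engrave at S297, F3056. After flipping Y the toolpath is (64.906,72.574) → (78.347,72.574) → (78.347,51.082) → (64.906,51.082) → (64.906,72.574), returning to the start.

Shape 2 is a regular polygon drawn with `<path>`. Its stroke #ff00ff means engrave at S297, F3056. After flipping Y the toolpath is (15.942,25.653) → (9.480,36.011) → (17.334,45.357) → (28.650,40.776) → (27.790,28.598) → (15.942,25.653), returning to the start.

(Gcodetools for Inkscape — laser output)
G21
G90
G0 X64.906 Y72.574
M3 S297
G1 X78.347 Y72.574 F3056
G1 X78.347 Y51.082
G1 X64.906 Y51.082
G1 X64.906 Y72.574
M5
G0 X15.942 Y25.653
M3 S297
G1 X9.480 Y36.011 F3056
G1 X17.334 Y45.357
G1 X28.650 Y40.776
G1 X27.790 Y28.598
G1 X15.942 Y25.653
M5
G0 X0.000 Y0.000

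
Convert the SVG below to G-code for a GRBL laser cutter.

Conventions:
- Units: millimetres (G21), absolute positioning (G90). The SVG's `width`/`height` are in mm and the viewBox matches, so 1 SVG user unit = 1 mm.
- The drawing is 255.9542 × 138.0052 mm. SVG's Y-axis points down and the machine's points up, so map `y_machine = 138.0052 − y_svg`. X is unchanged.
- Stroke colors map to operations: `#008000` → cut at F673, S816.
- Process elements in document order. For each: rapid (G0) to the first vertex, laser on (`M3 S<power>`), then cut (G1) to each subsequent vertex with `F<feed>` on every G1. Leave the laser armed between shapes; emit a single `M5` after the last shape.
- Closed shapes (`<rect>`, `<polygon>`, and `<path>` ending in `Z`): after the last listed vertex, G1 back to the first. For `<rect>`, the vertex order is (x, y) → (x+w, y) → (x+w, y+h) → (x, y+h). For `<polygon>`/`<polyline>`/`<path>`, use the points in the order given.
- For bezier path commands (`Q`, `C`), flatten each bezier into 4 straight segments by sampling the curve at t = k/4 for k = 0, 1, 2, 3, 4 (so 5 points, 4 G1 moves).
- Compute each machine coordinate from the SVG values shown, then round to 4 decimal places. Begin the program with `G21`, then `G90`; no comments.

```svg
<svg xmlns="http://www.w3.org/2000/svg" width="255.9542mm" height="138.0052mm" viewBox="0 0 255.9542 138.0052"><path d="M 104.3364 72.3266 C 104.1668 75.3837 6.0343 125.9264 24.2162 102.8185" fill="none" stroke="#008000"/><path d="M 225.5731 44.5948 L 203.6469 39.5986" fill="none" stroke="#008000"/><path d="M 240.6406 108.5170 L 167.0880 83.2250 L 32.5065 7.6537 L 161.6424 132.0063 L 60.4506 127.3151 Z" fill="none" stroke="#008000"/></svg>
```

G21
G90
G0 X104.3364 Y65.6786
M3 S816
G1 X89.1892 Y56.3750 F673
G1 X57.3945 Y40.6208 F673
G1 X29.0406 Y29.7725 F673
G1 X24.2162 Y35.1867 F673
G0 X225.5731 Y93.4104
M3 S816
G1 X203.6469 Y98.4066 F673
G0 X240.6406 Y29.4882
M3 S816
G1 X167.0880 Y54.7802 F673
G1 X32.5065 Y130.3515 F673
G1 X161.6424 Y5.9989 F673
G1 X60.4506 Y10.6901 F673
G1 X240.6406 Y29.4882 F673
M5

viewBox `0 0 255.9542 138.0052` with mm width/height → 1 unit = 1 mm. Flip: y_m = 138.0052 − y_svg.

**Shape 1** — `<path>` cubic bezier, stroke `#008000` → cut (S816, F673). Control points (SVG): P0=(104.3364,72.3266), P1=(104.1668,75.3837), P2=(6.0343,125.9264), P3=(24.2162,102.8185); sampled at t=k/4. Machine vertices: (104.3364,65.6786) → (89.1892,56.3750) → (57.3945,40.6208) → (29.0406,29.7725) → (24.2162,35.1867). Open path.

**Shape 2** — `<path>` line segment, stroke `#008000` → cut (S816, F673). Machine vertices: (225.5731,93.4104) → (203.6469,98.4066). Open path.

**Shape 3** — `<path>` closed polygon, stroke `#008000` → cut (S816, F673). Machine vertices: (240.6406,29.4882) → (167.0880,54.7802) → (32.5065,130.3515) → (161.6424,5.9989) → (60.4506,10.6901) → (240.6406,29.4882). Closed: final G1 returns to the first vertex.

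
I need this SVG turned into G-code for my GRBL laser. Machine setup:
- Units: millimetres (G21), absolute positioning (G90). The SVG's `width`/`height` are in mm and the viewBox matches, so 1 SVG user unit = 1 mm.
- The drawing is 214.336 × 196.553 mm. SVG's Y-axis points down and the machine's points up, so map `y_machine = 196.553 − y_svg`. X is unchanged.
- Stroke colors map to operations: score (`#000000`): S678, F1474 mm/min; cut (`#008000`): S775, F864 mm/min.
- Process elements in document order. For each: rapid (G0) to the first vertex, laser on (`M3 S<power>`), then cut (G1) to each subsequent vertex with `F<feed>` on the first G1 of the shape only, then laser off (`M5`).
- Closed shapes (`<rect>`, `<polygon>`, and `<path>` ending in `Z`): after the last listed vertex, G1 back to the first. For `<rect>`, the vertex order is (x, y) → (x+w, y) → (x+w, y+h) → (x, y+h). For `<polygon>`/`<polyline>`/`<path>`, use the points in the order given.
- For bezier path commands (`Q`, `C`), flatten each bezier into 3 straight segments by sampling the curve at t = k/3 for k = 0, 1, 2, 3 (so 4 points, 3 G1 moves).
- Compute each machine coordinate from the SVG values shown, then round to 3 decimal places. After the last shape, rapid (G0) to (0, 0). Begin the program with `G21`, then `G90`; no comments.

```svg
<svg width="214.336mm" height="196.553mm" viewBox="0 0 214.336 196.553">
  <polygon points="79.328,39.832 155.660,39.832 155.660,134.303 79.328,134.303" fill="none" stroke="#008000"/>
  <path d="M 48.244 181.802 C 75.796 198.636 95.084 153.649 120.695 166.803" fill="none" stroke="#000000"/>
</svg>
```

1 u = 1 mm; y_m = 196.553 − y.

[1] `<polygon>` rectangle, #008000→cut S775 F864: (79.328,156.721) → (155.660,156.721) → (155.660,62.250) → (79.328,62.250) → (79.328,156.721) (closed)

[2] `<path>` cubic bezier, #000000→score S678 F1474: (48.244,14.751) → (73.582,14.081) → (96.651,27.967) → (120.695,29.750)

G21
G90
G0 X79.328 Y156.721
M3 S775
G1 X155.660 Y156.721 F864
G1 X155.660 Y62.250
G1 X79.328 Y62.250
G1 X79.328 Y156.721
M5
G0 X48.244 Y14.751
M3 S678
G1 X73.582 Y14.081 F1474
G1 X96.651 Y27.967
G1 X120.695 Y29.750
M5
G0 X0.000 Y0.000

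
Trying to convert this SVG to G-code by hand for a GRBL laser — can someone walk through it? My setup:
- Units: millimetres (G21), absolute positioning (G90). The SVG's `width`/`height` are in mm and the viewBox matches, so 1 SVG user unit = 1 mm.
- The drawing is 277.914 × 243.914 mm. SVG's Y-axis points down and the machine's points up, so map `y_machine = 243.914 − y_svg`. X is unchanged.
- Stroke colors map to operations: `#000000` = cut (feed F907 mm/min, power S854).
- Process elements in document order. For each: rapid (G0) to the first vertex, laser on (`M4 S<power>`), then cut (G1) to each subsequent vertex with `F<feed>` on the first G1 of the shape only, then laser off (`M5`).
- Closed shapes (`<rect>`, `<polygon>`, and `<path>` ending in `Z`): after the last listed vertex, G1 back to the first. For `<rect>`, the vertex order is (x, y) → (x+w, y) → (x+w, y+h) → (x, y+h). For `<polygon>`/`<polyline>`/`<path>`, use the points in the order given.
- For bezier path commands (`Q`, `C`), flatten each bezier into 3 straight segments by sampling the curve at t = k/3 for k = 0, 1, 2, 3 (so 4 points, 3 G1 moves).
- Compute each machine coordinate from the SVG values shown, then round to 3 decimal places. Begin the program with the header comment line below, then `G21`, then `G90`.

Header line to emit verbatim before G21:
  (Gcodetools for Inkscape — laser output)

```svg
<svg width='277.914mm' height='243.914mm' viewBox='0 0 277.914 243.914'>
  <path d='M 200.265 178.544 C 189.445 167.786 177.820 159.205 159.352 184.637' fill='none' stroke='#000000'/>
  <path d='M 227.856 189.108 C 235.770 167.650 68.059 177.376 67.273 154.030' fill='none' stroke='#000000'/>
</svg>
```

(Gcodetools for Inkscape — laser output)
G21
G90
G0 X200.265 Y65.370
M4 S854
G1 X188.953 Y74.223 F907
G1 X175.763 Y74.550
G1 X159.352 Y59.277
M5
G0 X227.856 Y54.806
M4 S854
G1 X189.915 Y68.249 F907
G1 X111.014 Y75.182
G1 X67.273 Y89.884
M5

viewBox `0 0 277.914 243.914` with mm width/height → 1 unit = 1 mm. Flip: y_m = 243.914 − y_svg.

**Shape 1** — `<path>` cubic bezier, stroke `#000000` → cut (S854, F907). Control points (SVG): P0=(200.265,178.544), P1=(189.445,167.786), P2=(177.820,159.205), P3=(159.352,184.637); sampled at t=k/3. Machine vertices: (200.265,65.370) → (188.953,74.223) → (175.763,74.550) → (159.352,59.277). Open path.

**Shape 2** — `<path>` cubic bezier, stroke `#000000` → cut (S854, F907). Control points (SVG): P0=(227.856,189.108), P1=(235.770,167.650), P2=(68.059,177.376), P3=(67.273,154.030); sampled at t=k/3. Machine vertices: (227.856,54.806) → (189.915,68.249) → (111.014,75.182) → (67.273,89.884). Open path.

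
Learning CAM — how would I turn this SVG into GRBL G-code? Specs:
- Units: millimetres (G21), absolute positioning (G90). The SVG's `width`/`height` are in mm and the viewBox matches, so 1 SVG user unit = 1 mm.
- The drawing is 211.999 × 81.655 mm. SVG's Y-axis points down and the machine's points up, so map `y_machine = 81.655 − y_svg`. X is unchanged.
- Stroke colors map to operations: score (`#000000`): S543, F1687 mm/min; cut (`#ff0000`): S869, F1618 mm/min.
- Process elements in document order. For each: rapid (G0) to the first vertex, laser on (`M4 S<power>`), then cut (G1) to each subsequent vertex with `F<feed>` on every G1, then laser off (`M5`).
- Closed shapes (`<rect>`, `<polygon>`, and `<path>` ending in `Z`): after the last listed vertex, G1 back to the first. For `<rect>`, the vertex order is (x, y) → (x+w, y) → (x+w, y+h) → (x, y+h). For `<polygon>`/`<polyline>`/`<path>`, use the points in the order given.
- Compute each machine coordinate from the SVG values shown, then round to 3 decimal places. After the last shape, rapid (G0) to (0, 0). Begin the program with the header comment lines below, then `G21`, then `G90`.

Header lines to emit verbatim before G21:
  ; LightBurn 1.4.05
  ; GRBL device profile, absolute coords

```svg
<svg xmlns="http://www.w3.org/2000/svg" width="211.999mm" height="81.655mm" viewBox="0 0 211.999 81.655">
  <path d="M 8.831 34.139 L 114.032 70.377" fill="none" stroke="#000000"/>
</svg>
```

viewBox `0 0 211.999 81.655` with mm width/height → 1 unit = 1 mm. Flip: y_m = 81.655 − y_svg.

**Shape 1** — `<path>` line segment, stroke `#000000` → score (S543, F1687). Machine vertices: (8.831,47.516) → (114.032,11.278). Open path.

; LightBurn 1.4.05
; GRBL device profile, absolute coords
G21
G90
G0 X8.831 Y47.516
M4 S543
G1 X114.032 Y11.278 F1687
M5
G0 X0.000 Y0.000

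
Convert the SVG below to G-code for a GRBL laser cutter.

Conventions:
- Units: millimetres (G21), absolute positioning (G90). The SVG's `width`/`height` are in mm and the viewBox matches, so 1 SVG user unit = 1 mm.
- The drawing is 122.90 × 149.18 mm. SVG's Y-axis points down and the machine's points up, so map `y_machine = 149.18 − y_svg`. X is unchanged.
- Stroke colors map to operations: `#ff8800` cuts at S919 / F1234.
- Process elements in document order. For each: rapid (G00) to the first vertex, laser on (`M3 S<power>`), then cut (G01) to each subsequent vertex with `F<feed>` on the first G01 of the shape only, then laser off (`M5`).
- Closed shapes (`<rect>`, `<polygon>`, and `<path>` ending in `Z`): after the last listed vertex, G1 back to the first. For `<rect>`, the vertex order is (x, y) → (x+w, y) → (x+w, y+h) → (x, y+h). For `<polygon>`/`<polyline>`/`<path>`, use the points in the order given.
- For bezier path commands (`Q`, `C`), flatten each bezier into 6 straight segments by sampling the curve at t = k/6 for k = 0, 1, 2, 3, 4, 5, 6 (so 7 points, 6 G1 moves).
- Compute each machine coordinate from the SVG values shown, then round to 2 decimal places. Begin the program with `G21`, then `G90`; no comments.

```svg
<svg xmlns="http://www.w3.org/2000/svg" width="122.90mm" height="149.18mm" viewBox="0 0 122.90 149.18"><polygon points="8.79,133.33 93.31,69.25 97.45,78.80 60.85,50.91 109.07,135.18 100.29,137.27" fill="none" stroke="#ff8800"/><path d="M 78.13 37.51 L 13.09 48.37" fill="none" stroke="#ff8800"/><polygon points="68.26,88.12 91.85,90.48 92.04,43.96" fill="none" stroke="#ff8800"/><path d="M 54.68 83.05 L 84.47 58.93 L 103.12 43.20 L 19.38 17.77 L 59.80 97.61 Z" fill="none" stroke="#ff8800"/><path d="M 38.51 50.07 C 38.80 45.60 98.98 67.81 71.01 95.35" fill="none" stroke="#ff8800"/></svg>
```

G21
G90
G00 X8.79 Y15.85
M3 S919
G01 X93.31 Y79.93 F1234
G01 X97.45 Y70.38
G01 X60.85 Y98.27
G01 X109.07 Y14.00
G01 X100.29 Y11.91
G01 X8.79 Y15.85
M5
G00 X78.13 Y111.67
M3 S919
G01 X13.09 Y100.81 F1234
M5
G00 X68.26 Y61.06
M3 S919
G01 X91.85 Y58.70 F1234
G01 X92.04 Y105.22
G01 X68.26 Y61.06
M5
G00 X54.68 Y66.13
M3 S919
G01 X84.47 Y90.25 F1234
G01 X103.12 Y105.98
G01 X19.38 Y131.41
G01 X59.80 Y51.57
G01 X54.68 Y66.13
M5
G00 X38.51 Y99.11
M3 S919
G01 X42.96 Y99.22 F1234
G01 X53.28 Y95.48
G01 X65.36 Y88.47
G01 X75.08 Y78.80
G01 X78.33 Y67.06
G01 X71.01 Y53.83
M5

viewBox `0 0 122.90 149.18` with mm width/height → 1 unit = 1 mm. Flip: y_m = 149.18 − y_svg.

**Shape 1** — `<polygon>` closed polygon, stroke `#ff8800` → cut (S919, F1234). Machine vertices: (8.79,15.85) → (93.31,79.93) → (97.45,70.38) → (60.85,98.27) → (109.07,14.00) → (100.29,11.91) → (8.79,15.85). Closed: final G1 returns to the first vertex.

**Shape 2** — `<path>` line segment, stroke `#ff8800` → cut (S919, F1234). Machine vertices: (78.13,111.67) → (13.09,100.81). Open path.

**Shape 3** — `<polygon>` closed polygon, stroke `#ff8800` → cut (S919, F1234). Machine vertices: (68.26,61.06) → (91.85,58.70) → (92.04,105.22) → (68.26,61.06). Closed: final G1 returns to the first vertex.

**Shape 4** — `<path>` closed polygon, stroke `#ff8800` → cut (S919, F1234). Machine vertices: (54.68,66.13) → (84.47,90.25) → (103.12,105.98) → (19.38,131.41) → (59.80,51.57) → (54.68,66.13). Closed: final G1 returns to the first vertex.

**Shape 5** — `<path>` cubic bezier, stroke `#ff8800` → cut (S919, F1234). Control points (SVG): P0=(38.51,50.07), P1=(38.80,45.60), P2=(98.98,67.81), P3=(71.01,95.35); sampled at t=k/6. Machine vertices: (38.51,99.11) → (42.96,99.22) → (53.28,95.48) → (65.36,88.47) → (75.08,78.80) → (78.33,67.06) → (71.01,53.83). Open path.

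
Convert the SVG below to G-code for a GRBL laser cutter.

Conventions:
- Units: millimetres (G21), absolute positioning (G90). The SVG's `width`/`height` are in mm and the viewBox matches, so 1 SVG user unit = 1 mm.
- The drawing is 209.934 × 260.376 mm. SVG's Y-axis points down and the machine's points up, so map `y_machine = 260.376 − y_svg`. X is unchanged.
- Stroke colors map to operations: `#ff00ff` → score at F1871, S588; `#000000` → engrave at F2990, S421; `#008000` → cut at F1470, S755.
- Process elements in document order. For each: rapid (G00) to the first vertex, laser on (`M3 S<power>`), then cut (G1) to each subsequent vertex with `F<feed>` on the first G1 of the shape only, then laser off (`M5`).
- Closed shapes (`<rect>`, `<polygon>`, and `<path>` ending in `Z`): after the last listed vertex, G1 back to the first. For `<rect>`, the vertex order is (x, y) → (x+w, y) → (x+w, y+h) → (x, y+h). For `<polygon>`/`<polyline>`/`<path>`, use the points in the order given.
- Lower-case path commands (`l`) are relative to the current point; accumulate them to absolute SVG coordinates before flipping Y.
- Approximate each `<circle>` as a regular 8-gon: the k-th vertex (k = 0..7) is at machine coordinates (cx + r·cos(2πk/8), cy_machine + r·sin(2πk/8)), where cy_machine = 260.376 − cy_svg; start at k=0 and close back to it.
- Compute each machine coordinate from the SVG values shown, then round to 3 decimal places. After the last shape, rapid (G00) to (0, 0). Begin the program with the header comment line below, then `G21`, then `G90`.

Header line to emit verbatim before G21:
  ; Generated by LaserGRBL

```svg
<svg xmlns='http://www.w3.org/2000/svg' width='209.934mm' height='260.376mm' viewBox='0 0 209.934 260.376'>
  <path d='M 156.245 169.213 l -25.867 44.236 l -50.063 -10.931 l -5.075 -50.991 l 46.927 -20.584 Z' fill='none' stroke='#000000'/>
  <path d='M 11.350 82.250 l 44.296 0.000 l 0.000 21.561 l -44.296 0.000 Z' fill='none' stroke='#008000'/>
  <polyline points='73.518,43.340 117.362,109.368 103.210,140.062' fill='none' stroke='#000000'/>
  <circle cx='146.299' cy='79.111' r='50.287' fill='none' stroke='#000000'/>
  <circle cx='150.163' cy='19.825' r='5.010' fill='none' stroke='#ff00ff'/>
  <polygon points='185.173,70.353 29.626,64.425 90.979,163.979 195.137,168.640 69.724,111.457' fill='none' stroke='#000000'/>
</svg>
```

viewBox `0 0 209.934 260.376` with mm width/height → 1 unit = 1 mm. Flip: y_m = 260.376 − y_svg.

**Shape 1** — `<path>` regular polygon, stroke `#000000` → engrave (S421, F2990). Machine vertices: (156.245,91.163) → (130.378,46.927) → (80.315,57.858) → (75.240,108.849) → (122.167,129.433) → (156.245,91.163). Closed: final G1 returns to the first vertex.

**Shape 2** — `<path>` rectangle, stroke `#008000` → cut (S755, F1470). Machine vertices: (11.350,178.126) → (55.646,178.126) → (55.646,156.565) → (11.350,156.565) → (11.350,178.126). Closed: final G1 returns to the first vertex.

**Shape 3** — `<polyline>` open polyline, stroke `#000000` → engrave (S421, F2990). Machine vertices: (73.518,217.036) → (117.362,151.008) → (103.210,120.314). Open path.

**Shape 4** — `<circle>` circle, stroke `#000000` → engrave (S421, F2990). Machine vertices: (196.586,181.265) → (181.857,216.823) → (146.299,231.552) → (110.741,216.823) → (96.012,181.265) → (110.741,145.707) → (146.299,130.978) → (181.857,145.707) → (196.586,181.265). Closed: final G1 returns to the first vertex.

**Shape 5** — `<circle>` circle, stroke `#ff00ff` → score (S588, F1871). Machine vertices: (155.173,240.551) → (153.706,244.094) → (150.163,245.561) → (146.620,244.094) → (145.153,240.551) → (146.620,237.008) → (150.163,235.541) → (153.706,237.008) → (155.173,240.551). Closed: final G1 returns to the first vertex.

**Shape 6** — `<polygon>` closed polygon, stroke `#000000` → engrave (S421, F2990). Machine vertices: (185.173,190.023) → (29.626,195.951) → (90.979,96.397) → (195.137,91.736) → (69.724,148.919) → (185.173,190.023). Closed: final G1 returns to the first vertex.

; Generated by LaserGRBL
G21
G90
G00 X156.245 Y91.163
M3 S421
G1 X130.378 Y46.927 F2990
G1 X80.315 Y57.858
G1 X75.240 Y108.849
G1 X122.167 Y129.433
G1 X156.245 Y91.163
M5
G00 X11.350 Y178.126
M3 S755
G1 X55.646 Y178.126 F1470
G1 X55.646 Y156.565
G1 X11.350 Y156.565
G1 X11.350 Y178.126
M5
G00 X73.518 Y217.036
M3 S421
G1 X117.362 Y151.008 F2990
G1 X103.210 Y120.314
M5
G00 X196.586 Y181.265
M3 S421
G1 X181.857 Y216.823 F2990
G1 X146.299 Y231.552
G1 X110.741 Y216.823
G1 X96.012 Y181.265
G1 X110.741 Y145.707
G1 X146.299 Y130.978
G1 X181.857 Y145.707
G1 X196.586 Y181.265
M5
G00 X155.173 Y240.551
M3 S588
G1 X153.706 Y244.094 F1871
G1 X150.163 Y245.561
G1 X146.620 Y244.094
G1 X145.153 Y240.551
G1 X146.620 Y237.008
G1 X150.163 Y235.541
G1 X153.706 Y237.008
G1 X155.173 Y240.551
M5
G00 X185.173 Y190.023
M3 S421
G1 X29.626 Y195.951 F2990
G1 X90.979 Y96.397
G1 X195.137 Y91.736
G1 X69.724 Y148.919
G1 X185.173 Y190.023
M5
G00 X0.000 Y0.000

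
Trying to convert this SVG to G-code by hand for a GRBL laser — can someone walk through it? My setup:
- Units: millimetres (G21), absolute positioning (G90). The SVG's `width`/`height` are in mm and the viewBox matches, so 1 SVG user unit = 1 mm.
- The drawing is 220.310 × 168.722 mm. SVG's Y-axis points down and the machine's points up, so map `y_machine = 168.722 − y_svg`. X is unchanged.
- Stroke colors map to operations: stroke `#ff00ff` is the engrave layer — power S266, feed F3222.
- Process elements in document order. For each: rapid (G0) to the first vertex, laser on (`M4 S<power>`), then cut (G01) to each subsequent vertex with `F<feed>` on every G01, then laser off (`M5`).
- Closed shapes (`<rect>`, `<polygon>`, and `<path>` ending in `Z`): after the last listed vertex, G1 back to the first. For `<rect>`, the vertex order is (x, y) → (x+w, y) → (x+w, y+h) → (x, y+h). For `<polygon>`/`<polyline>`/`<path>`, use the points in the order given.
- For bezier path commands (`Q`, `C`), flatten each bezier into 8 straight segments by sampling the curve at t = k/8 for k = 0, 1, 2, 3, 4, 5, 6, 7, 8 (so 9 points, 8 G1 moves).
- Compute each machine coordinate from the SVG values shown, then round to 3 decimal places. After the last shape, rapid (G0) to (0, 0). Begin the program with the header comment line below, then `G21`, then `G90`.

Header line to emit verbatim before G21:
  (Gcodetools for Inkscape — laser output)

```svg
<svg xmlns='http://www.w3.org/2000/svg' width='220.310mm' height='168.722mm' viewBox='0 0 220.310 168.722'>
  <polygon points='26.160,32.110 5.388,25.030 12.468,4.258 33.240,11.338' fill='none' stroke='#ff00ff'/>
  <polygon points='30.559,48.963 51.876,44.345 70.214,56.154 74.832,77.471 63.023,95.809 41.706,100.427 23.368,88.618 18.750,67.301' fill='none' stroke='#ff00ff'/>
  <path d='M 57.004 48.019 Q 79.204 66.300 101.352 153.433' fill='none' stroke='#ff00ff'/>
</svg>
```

Since the viewBox matches the mm dimensions, user units are millimetres directly. The only transform is the Y-flip y_m = 168.722 − y_svg.

Shape 1 is a regular polygon drawn with `<polygon>`. Its stroke #ff00ff means engrave at S266, F3222. After flipping Y the toolpath is (26.160,136.612) → (5.388,143.692) → (12.468,164.464) → (33.240,157.384) → (26.160,136.612), returning to the start.

Shape 2 is a regular polygon drawn with `<polygon>`. Its stroke #ff00ff means engrave at S266, F3222. After flipping Y the toolpath is (30.559,119.759) → (51.876,124.377) → (70.214,112.568) → (74.832,91.251) → (63.023,72.913) → (41.706,68.295) → (23.368,80.104) → (18.750,101.421) → (30.559,119.759), returning to the start.

Shape 3 is a quadratic bezier drawn with `<path>`. Its stroke #ff00ff means engrave at S266, F3222. After flipping Y the toolpath is (57.004,120.703) → (62.553,115.057) → (68.101,107.259) → (73.647,97.310) → (79.191,85.209) → (84.734,70.956) → (90.275,54.552) → (95.814,35.996) → (101.352,15.289).

(Gcodetools for Inkscape — laser output)
G21
G90
G0 X26.160 Y136.612
M4 S266
G01 X5.388 Y143.692 F3222
G01 X12.468 Y164.464 F3222
G01 X33.240 Y157.384 F3222
G01 X26.160 Y136.612 F3222
M5
G0 X30.559 Y119.759
M4 S266
G01 X51.876 Y124.377 F3222
G01 X70.214 Y112.568 F3222
G01 X74.832 Y91.251 F3222
G01 X63.023 Y72.913 F3222
G01 X41.706 Y68.295 F3222
G01 X23.368 Y80.104 F3222
G01 X18.750 Y101.421 F3222
G01 X30.559 Y119.759 F3222
M5
G0 X57.004 Y120.703
M4 S266
G01 X62.553 Y115.057 F3222
G01 X68.101 Y107.259 F3222
G01 X73.647 Y97.310 F3222
G01 X79.191 Y85.209 F3222
G01 X84.734 Y70.956 F3222
G01 X90.275 Y54.552 F3222
G01 X95.814 Y35.996 F3222
G01 X101.352 Y15.289 F3222
M5
G0 X0.000 Y0.000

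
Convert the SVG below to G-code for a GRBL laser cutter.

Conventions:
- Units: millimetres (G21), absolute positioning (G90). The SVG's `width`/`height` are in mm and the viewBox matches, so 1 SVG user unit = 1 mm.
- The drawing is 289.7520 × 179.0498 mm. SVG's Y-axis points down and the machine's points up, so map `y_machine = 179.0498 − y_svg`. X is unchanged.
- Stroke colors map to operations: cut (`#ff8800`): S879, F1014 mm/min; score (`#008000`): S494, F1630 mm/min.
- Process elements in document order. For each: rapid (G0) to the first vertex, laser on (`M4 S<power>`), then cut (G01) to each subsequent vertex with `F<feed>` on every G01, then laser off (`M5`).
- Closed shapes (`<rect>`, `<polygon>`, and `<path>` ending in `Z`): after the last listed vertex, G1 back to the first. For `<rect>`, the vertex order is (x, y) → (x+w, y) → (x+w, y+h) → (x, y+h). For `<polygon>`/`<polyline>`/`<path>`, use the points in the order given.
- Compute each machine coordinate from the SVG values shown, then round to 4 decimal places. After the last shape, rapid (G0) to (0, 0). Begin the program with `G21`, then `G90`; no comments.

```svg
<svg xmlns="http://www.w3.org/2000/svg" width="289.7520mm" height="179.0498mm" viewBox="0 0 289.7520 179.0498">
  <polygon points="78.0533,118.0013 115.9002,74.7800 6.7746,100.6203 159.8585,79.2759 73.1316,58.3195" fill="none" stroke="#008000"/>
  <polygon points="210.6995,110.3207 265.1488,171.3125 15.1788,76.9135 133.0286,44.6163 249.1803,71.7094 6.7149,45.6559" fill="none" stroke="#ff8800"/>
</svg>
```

G21
G90
G0 X78.0533 Y61.0485
M4 S494
G01 X115.9002 Y104.2698 F1630
G01 X6.7746 Y78.4295 F1630
G01 X159.8585 Y99.7739 F1630
G01 X73.1316 Y120.7303 F1630
G01 X78.0533 Y61.0485 F1630
M5
G0 X210.6995 Y68.7291
M4 S879
G01 X265.1488 Y7.7373 F1014
G01 X15.1788 Y102.1363 F1014
G01 X133.0286 Y134.4335 F1014
G01 X249.1803 Y107.3404 F1014
G01 X6.7149 Y133.3939 F1014
G01 X210.6995 Y68.7291 F1014
M5
G0 X0.0000 Y0.0000

Since the viewBox matches the mm dimensions, user units are millimetres directly. The only transform is the Y-flip y_m = 179.0498 − y_svg.

Shape 1 is a closed polygon drawn with `<polygon>`. Its stroke #008000 means score at S494, F1630. After flipping Y the toolpath is (78.0533,61.0485) → (115.9002,104.2698) → (6.7746,78.4295) → (159.8585,99.7739) → (73.1316,120.7303) → (78.0533,61.0485), returning to the start.

Shape 2 is a closed polygon drawn with `<polygon>`. Its stroke #ff8800 means cut at S879, F1014. After flipping Y the toolpath is (210.6995,68.7291) → (265.1488,7.7373) → (15.1788,102.1363) → (133.0286,134.4335) → (249.1803,107.3404) → (6.7149,133.3939) → (210.6995,68.7291), returning to the start.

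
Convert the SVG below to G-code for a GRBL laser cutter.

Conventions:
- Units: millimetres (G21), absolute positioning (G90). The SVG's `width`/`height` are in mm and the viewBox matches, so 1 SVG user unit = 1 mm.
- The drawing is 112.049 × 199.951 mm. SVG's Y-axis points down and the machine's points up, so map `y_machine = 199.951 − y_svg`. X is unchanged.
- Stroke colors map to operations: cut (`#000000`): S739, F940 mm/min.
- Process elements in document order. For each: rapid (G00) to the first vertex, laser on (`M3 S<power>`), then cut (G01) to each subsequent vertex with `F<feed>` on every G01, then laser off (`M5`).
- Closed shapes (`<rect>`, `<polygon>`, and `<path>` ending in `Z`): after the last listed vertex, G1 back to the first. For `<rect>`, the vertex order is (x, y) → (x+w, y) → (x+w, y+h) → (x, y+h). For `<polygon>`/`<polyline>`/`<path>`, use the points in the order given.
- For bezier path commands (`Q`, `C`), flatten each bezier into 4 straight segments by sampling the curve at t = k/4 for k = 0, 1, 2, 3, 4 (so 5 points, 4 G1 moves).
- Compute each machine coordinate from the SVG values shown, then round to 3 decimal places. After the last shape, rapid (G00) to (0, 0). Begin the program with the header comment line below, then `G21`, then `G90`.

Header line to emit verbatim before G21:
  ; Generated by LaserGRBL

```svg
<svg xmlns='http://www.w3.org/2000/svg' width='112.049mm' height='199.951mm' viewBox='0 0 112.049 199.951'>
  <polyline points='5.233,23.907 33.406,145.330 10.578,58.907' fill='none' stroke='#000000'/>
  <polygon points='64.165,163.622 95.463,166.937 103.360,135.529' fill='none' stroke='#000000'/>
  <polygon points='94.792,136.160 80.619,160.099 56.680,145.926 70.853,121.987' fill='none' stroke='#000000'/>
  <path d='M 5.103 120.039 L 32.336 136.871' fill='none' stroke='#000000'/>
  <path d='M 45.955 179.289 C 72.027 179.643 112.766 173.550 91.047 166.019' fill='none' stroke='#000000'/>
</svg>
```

Since the viewBox matches the mm dimensions, user units are millimetres directly. The only transform is the Y-flip y_m = 199.951 − y_svg.

Shape 1 is a open polyline drawn with `<polyline>`. Its stroke #000000 means cut at S739, F940. After flipping Y the toolpath is (5.233,176.044) → (33.406,54.621) → (10.578,141.044).

Shape 2 is a closed polygon drawn with `<polygon>`. Its stroke #000000 means cut at S739, F940. After flipping Y the toolpath is (64.165,36.329) → (95.463,33.014) → (103.360,64.422) → (64.165,36.329), returning to the start.

Shape 3 is a regular polygon drawn with `<polygon>`. Its stroke #000000 means cut at S739, F940. After flipping Y the toolpath is (94.792,63.791) → (80.619,39.852) → (56.680,54.025) → (70.853,77.964) → (94.792,63.791), returning to the start.

Shape 4 is a line segment drawn with `<path>`. Its stroke #000000 means cut at S739, F940. After flipping Y the toolpath is (5.103,79.912) → (32.336,63.080).

Shape 5 is a cubic bezier drawn with `<path>`. Its stroke #000000 means cut at S739, F940. After flipping Y the toolpath is (45.955,20.662) → (67.054,21.527) → (86.423,24.340) → (96.830,28.632) → (91.047,33.932).

; Generated by LaserGRBL
G21
G90
G00 X5.233 Y176.044
M3 S739
G01 X33.406 Y54.621 F940
G01 X10.578 Y141.044 F940
M5
G00 X64.165 Y36.329
M3 S739
G01 X95.463 Y33.014 F940
G01 X103.360 Y64.422 F940
G01 X64.165 Y36.329 F940
M5
G00 X94.792 Y63.791
M3 S739
G01 X80.619 Y39.852 F940
G01 X56.680 Y54.025 F940
G01 X70.853 Y77.964 F940
G01 X94.792 Y63.791 F940
M5
G00 X5.103 Y79.912
M3 S739
G01 X32.336 Y63.080 F940
M5
G00 X45.955 Y20.662
M3 S739
G01 X67.054 Y21.527 F940
G01 X86.423 Y24.340 F940
G01 X96.830 Y28.632 F940
G01 X91.047 Y33.932 F940
M5
G00 X0.000 Y0.000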